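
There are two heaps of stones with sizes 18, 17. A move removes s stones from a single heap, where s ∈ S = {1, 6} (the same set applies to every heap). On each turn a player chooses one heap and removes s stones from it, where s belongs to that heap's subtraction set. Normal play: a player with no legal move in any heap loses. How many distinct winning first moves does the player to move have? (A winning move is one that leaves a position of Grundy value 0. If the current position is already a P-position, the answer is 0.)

All heaps use S = {1, 6}:
G(0) = 0
G(1) = mex{0} = 1
G(2) = mex{1} = 0
G(3) = mex{0} = 1
G(4) = mex{1} = 0
G(5) = mex{0} = 1
G(6) = mex{1,0} = 2
G(7) = mex{2,1} = 0
G(8) = mex{0,0} = 1
G(9) = mex{1,1} = 0
G(10) = mex{0,0} = 1
G(11) = mex{1,1} = 0
G(12) = mex{0,2} = 1
G(13) = mex{1,0} = 2
G(14) = mex{2,1} = 0
G(15) = mex{0,0} = 1
G(16) = mex{1,1} = 0
G(17) = mex{0,0} = 1
G(18) = mex{1,1} = 0
Heap A: G(18) = 0.
Heap B: G(17) = 1.
Combined Grundy value = 0 ⊕ 1 = 1.
A winning move leaves total XOR = 0, i.e. changes one component's Grundy value g to g ⊕ X where X is the current total.
Heap A: need g' = 0⊕1 = 1. Options: 18−1→G=1, 18−6→G=1. Hits: 2.
Heap B: need g' = 1⊕1 = 0. Options: 17−1→G=0, 17−6→G=0. Hits: 2.

4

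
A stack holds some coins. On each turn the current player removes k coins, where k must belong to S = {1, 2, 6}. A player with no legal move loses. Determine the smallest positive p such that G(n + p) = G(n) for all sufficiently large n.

7

n :  0  1  2  3  4  5  6  7  8  9 10 11 12 13 14 15
G :  0  1  2  0  1  2  3  0  1  2  0  1  2  3  0  1
G(n+7) = G(n) holds for n = 0,…,5 (a full window of length max(S) = 6), so the sequence is purely periodic with period 7.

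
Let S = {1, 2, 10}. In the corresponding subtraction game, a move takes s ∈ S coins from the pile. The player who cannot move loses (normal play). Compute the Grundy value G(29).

2

G(0) = 0
G(1) = mex{0} = 1
G(2) = mex{1,0} = 2
G(3) = mex{2,1} = 0
G(4) = mex{0,2} = 1
G(5) = mex{1,0} = 2
G(6) = mex{2,1} = 0
G(7) = mex{0,2} = 1
G(8) = mex{1,0} = 2
G(9) = mex{2,1} = 0
G(10) = mex{0,2,0} = 1
G(11) = mex{1,0,1} = 2
G(12) = mex{2,1,2} = 0
G(13) = mex{0,2,0} = 1
G(14) = mex{1,0,1} = 2
G(15) = mex{2,1,2} = 0
G(16) = mex{0,2,0} = 1
G(17) = mex{1,0,1} = 2
G(18) = mex{2,1,2} = 0
G(19) = mex{0,2,0} = 1
G(20) = mex{1,0,1} = 2
G(21) = mex{2,1,2} = 0
G(22) = mex{0,2,0} = 1
G(23) = mex{1,0,1} = 2
G(24) = mex{2,1,2} = 0
G(25) = mex{0,2,0} = 1
G(26) = mex{1,0,1} = 2
G(27) = mex{2,1,2} = 0
G(28) = mex{0,2,0} = 1
G(29) = mex{1,0,1} = 2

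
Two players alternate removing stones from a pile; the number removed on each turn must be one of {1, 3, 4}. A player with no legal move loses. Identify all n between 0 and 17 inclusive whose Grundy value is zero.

0, 2, 7, 9, 14, 16

n :  0  1  2  3  4  5  6  7  8  9 10 11 12 13 14 15 16 17
G :  0  1  0  1  2  3  2  0  1  0  1  2  3  2  0  1  0  1
P-positions are exactly the n with G(n) = 0.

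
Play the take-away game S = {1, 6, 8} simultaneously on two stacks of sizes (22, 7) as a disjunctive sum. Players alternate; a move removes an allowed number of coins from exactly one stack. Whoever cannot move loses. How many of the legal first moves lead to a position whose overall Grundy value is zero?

All stacks use S = {1, 6, 8}:
n :  0  1  2  3  4  5  6  7  8  9 10 11 12 13 14 15 16 17 18 19 20 21 22
G :  0  1  0  1  0  1  2  0  1  0  1  0  1  2  0  1  0  1  0  1  2  0  1
Stack A: G(22) = 1.
Stack B: G(7) = 0.
Combined Grundy value = 1 ⊕ 0 = 1.
A winning move leaves total XOR = 0, i.e. changes one component's Grundy value g to g ⊕ X where X is the current total.
Stack A: need g' = 1⊕1 = 0. Options: 22−1→G=0, 22−6→G=0, 22−8→G=0. Hits: 3.
Stack B: need g' = 0⊕1 = 1. Options: 7−1→G=2, 7−6→G=1. Hits: 1.

4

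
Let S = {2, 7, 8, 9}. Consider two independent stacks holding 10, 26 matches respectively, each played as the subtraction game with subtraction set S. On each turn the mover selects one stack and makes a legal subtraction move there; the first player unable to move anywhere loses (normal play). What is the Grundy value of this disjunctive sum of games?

All stacks use S = {2, 7, 8, 9}:
n :  0  1  2  3  4  5  6  7  8  9 10 11 12 13 14 15 16 17 18 19 20 21 22 23 24 25 26
G :  0  0  1  1  0  0  1  1  2  2  3  3  2  2  3  0  0  1  1  0  0  1  1  2  2  3  3
Stack A: G(10) = 3.
Stack B: G(26) = 3.
Combined Grundy value = 3 ⊕ 3 = 0.

0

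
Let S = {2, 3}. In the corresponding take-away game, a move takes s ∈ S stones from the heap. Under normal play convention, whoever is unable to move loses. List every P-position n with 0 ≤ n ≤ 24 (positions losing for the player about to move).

0, 1, 5, 6, 10, 11, 15, 16, 20, 21

G(0) = 0
G(1) = mex{} = 0
G(2) = mex{0} = 1
G(3) = mex{0,0} = 1
G(4) = mex{1,0} = 2
G(5) = mex{1,1} = 0
G(6) = mex{2,1} = 0
G(7) = mex{0,2} = 1
G(8) = mex{0,0} = 1
G(9) = mex{1,0} = 2
G(10) = mex{1,1} = 0
G(11) = mex{2,1} = 0
G(12) = mex{0,2} = 1
G(13) = mex{0,0} = 1
G(14) = mex{1,0} = 2
G(15) = mex{1,1} = 0
G(16) = mex{2,1} = 0
G(17) = mex{0,2} = 1
G(18) = mex{0,0} = 1
G(19) = mex{1,0} = 2
G(20) = mex{1,1} = 0
G(21) = mex{2,1} = 0
G(22) = mex{0,2} = 1
G(23) = mex{0,0} = 1
G(24) = mex{1,0} = 2
P-positions are exactly the n with G(n) = 0.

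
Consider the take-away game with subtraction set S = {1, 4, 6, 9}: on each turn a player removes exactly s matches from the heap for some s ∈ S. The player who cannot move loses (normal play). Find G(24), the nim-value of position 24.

2

G(0) = 0
G(1) = mex{0} = 1
G(2) = mex{1} = 0
G(3) = mex{0} = 1
G(4) = mex{1,0} = 2
G(5) = mex{2,1} = 0
G(6) = mex{0,0,0} = 1
G(7) = mex{1,1,1} = 0
G(8) = mex{0,2,0} = 1
G(9) = mex{1,0,1,0} = 2
G(10) = mex{2,1,2,1} = 0
G(11) = mex{0,0,0,0} = 1
G(12) = mex{1,1,1,1} = 0
G(13) = mex{0,2,0,2} = 1
G(14) = mex{1,0,1,0} = 2
G(15) = mex{2,1,2,1} = 0
G(16) = mex{0,0,0,0} = 1
G(17) = mex{1,1,1,1} = 0
G(18) = mex{0,2,0,2} = 1
G(19) = mex{1,0,1,0} = 2
G(20) = mex{2,1,2,1} = 0
G(21) = mex{0,0,0,0} = 1
G(22) = mex{1,1,1,1} = 0
G(23) = mex{0,2,0,2} = 1
G(24) = mex{1,0,1,0} = 2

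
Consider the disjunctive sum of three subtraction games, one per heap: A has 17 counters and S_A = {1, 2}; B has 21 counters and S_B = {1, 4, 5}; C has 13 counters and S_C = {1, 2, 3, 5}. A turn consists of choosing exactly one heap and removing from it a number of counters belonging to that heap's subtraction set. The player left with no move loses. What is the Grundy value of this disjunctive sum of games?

0

Heap A, S = {1, 2}:
G(0) = 0
G(1) = mex{0} = 1
G(2) = mex{1,0} = 2
G(3) = mex{2,1} = 0
G(4) = mex{0,2} = 1
G(5) = mex{1,0} = 2
G(6) = mex{2,1} = 0
G(7) = mex{0,2} = 1
G(8) = mex{1,0} = 2
G(9) = mex{2,1} = 0
G(10) = mex{0,2} = 1
G(11) = mex{1,0} = 2
G(12) = mex{2,1} = 0
G(13) = mex{0,2} = 1
G(14) = mex{1,0} = 2
G(15) = mex{2,1} = 0
G(16) = mex{0,2} = 1
G(17) = mex{1,0} = 2
G_A(17) = 2.
Heap B, S = {1, 4, 5}:
n :  0  1  2  3  4  5  6  7  8  9 10 11 12 13 14 15 16 17 18 19 20 21
G :  0  1  0  1  2  3  2  3  0  1  0  1  2  3  2  3  0  1  0  1  2  3
G_B(21) = 3.
Heap C, S = {1, 2, 3, 5}:
G(0) = 0
G(1) = mex{0} = 1
G(2) = mex{1,0} = 2
G(3) = mex{2,1,0} = 3
G(4) = mex{3,2,1} = 0
G(5) = mex{0,3,2,0} = 1
G(6) = mex{1,0,3,1} = 2
G(7) = mex{2,1,0,2} = 3
G(8) = mex{3,2,1,3} = 0
G(9) = mex{0,3,2,0} = 1
G(10) = mex{1,0,3,1} = 2
G(11) = mex{2,1,0,2} = 3
G(12) = mex{3,2,1,3} = 0
G(13) = mex{0,3,2,0} = 1
G_C(13) = 1.
Combined Grundy value = 2 ⊕ 3 ⊕ 1 = 0.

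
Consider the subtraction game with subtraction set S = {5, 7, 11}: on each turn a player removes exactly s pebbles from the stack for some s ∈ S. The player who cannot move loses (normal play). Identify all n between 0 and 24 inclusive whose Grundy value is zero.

0, 1, 2, 3, 4, 16, 17, 18, 19, 20

G(0) = 0
G(1) = mex{} = 0
G(2) = mex{} = 0
G(3) = mex{} = 0
G(4) = mex{} = 0
G(5) = mex{0} = 1
G(6) = mex{0} = 1
G(7) = mex{0,0} = 1
G(8) = mex{0,0} = 1
G(9) = mex{0,0} = 1
G(10) = mex{1,0} = 2
G(11) = mex{1,0,0} = 2
G(12) = mex{1,1,0} = 2
G(13) = mex{1,1,0} = 2
G(14) = mex{1,1,0} = 2
G(15) = mex{2,1,0} = 3
G(16) = mex{2,1,1} = 0
G(17) = mex{2,2,1} = 0
G(18) = mex{2,2,1} = 0
G(19) = mex{2,2,1} = 0
G(20) = mex{3,2,1} = 0
G(21) = mex{0,2,2} = 1
G(22) = mex{0,3,2} = 1
G(23) = mex{0,0,2} = 1
G(24) = mex{0,0,2} = 1
P-positions are exactly the n with G(n) = 0.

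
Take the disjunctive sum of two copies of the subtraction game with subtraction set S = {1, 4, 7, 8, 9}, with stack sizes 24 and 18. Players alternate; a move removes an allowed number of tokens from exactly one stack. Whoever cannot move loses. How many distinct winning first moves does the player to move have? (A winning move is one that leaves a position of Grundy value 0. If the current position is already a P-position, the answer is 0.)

2

All stacks use S = {1, 4, 7, 8, 9}:
n :  0  1  2  3  4  5  6  7  8  9 10 11 12 13 14 15 16 17 18 19 20 21 22 23 24
G :  0  1  0  1  2  0  1  2  3  2  3  4  5  3  4  0  1  0  1  2  0  1  2  3  2
Stack A: G(24) = 2.
Stack B: G(18) = 1.
Combined Grundy value = 2 ⊕ 1 = 3.
A winning move leaves total XOR = 0, i.e. changes one component's Grundy value g to g ⊕ X where X is the current total.
Stack A: need g' = 2⊕3 = 1. Options: 24−1→G=3, 24−4→G=0, 24−7→G=0, 24−8→G=1, 24−9→G=0. Hits: 1.
Stack B: need g' = 1⊕3 = 2. Options: 18−1→G=0, 18−4→G=4, 18−7→G=4, 18−8→G=3, 18−9→G=2. Hits: 1.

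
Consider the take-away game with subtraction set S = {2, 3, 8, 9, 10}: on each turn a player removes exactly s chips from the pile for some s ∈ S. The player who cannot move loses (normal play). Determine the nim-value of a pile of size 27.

G(0) = 0
G(1) = mex{} = 0
G(2) = mex{0} = 1
G(3) = mex{0,0} = 1
G(4) = mex{1,0} = 2
G(5) = mex{1,1} = 0
G(6) = mex{2,1} = 0
G(7) = mex{0,2} = 1
G(8) = mex{0,0,0} = 1
G(9) = mex{1,0,0,0} = 2
G(10) = mex{1,1,1,0,0} = 2
G(11) = mex{2,1,1,1,0} = 3
G(12) = mex{2,2,2,1,1} = 0
G(13) = mex{3,2,0,2,1} = 4
G(14) = mex{0,3,0,0,2} = 1
G(15) = mex{4,0,1,0,0} = 2
G(16) = mex{1,4,1,1,0} = 2
G(17) = mex{2,1,2,1,1} = 0
G(18) = mex{2,2,2,2,1} = 0
G(19) = mex{0,2,3,2,2} = 1
G(20) = mex{0,0,0,3,2} = 1
G(21) = mex{1,0,4,0,3} = 2
G(22) = mex{1,1,1,4,0} = 2
G(23) = mex{2,1,2,1,4} = 0
G(24) = mex{2,2,2,2,1} = 0
G(25) = mex{0,2,0,2,2} = 1
G(26) = mex{0,0,0,0,2} = 1
G(27) = mex{1,0,1,0,0} = 2

2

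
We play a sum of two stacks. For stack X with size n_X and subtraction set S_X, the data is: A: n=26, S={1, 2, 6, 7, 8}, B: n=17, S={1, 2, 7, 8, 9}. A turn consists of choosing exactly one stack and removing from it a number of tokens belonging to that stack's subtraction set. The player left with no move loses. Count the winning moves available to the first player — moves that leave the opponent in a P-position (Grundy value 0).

Stack A, S = {1, 2, 6, 7, 8}:
n :  0  1  2  3  4  5  6  7  8  9 10 11 12 13 14 15 16 17 18 19 20 21 22 23 24 25 26
G :  0  1  2  0  1  2  3  4  5  3  4  5  0  1  2  0  1  2  3  4  5  3  4  5  0  1  2
G_A(26) = 2.
Stack B, S = {1, 2, 7, 8, 9}:
G(0) = 0
G(1) = mex{0} = 1
G(2) = mex{1,0} = 2
G(3) = mex{2,1} = 0
G(4) = mex{0,2} = 1
G(5) = mex{1,0} = 2
G(6) = mex{2,1} = 0
G(7) = mex{0,2,0} = 1
G(8) = mex{1,0,1,0} = 2
G(9) = mex{2,1,2,1,0} = 3
G(10) = mex{3,2,0,2,1} = 4
G(11) = mex{4,3,1,0,2} = 5
G(12) = mex{5,4,2,1,0} = 3
G(13) = mex{3,5,0,2,1} = 4
G(14) = mex{4,3,1,0,2} = 5
G(15) = mex{5,4,2,1,0} = 3
G(16) = mex{3,5,3,2,1} = 0
G(17) = mex{0,3,4,3,2} = 1
G_B(17) = 1.
Combined Grundy value = 2 ⊕ 1 = 3.
A winning move leaves total XOR = 0, i.e. changes one component's Grundy value g to g ⊕ X where X is the current total.
Stack A: need g' = 2⊕3 = 1. Options: 26−1→G=1, 26−2→G=0, 26−6→G=5, 26−7→G=4, 26−8→G=3. Hits: 1.
Stack B: need g' = 1⊕3 = 2. Options: 17−1→G=0, 17−2→G=3, 17−7→G=4, 17−8→G=3, 17−9→G=2. Hits: 1.

2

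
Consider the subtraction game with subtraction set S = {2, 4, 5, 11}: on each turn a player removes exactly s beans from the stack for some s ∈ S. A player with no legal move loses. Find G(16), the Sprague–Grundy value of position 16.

n :  0  1  2  3  4  5  6  7  8  9 10 11 12 13 14 15 16
G :  0  0  1  1  2  2  3  0  0  1  1  2  2  3  0  0  1

1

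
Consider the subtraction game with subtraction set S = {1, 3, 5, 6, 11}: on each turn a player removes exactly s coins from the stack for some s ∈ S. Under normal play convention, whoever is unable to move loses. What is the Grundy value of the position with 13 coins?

n :  0  1  2  3  4  5  6  7  8  9 10 11 12 13
G :  0  1  0  1  0  1  2  3  2  3  2  3  0  1

1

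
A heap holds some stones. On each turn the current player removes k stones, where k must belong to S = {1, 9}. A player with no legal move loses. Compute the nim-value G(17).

G(0) = 0
G(1) = mex{0} = 1
G(2) = mex{1} = 0
G(3) = mex{0} = 1
G(4) = mex{1} = 0
G(5) = mex{0} = 1
G(6) = mex{1} = 0
G(7) = mex{0} = 1
G(8) = mex{1} = 0
G(9) = mex{0,0} = 1
G(10) = mex{1,1} = 0
G(11) = mex{0,0} = 1
G(12) = mex{1,1} = 0
G(13) = mex{0,0} = 1
G(14) = mex{1,1} = 0
G(15) = mex{0,0} = 1
G(16) = mex{1,1} = 0
G(17) = mex{0,0} = 1

1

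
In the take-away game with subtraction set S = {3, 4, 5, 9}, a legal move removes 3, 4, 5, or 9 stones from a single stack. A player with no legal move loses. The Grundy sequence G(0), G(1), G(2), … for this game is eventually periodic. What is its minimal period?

G(0) = 0
G(1) = mex{} = 0
G(2) = mex{} = 0
G(3) = mex{0} = 1
G(4) = mex{0,0} = 1
G(5) = mex{0,0,0} = 1
G(6) = mex{1,0,0} = 2
G(7) = mex{1,1,0} = 2
G(8) = mex{1,1,1} = 0
G(9) = mex{2,1,1,0} = 3
G(10) = mex{2,2,1,0} = 3
G(11) = mex{0,2,2,0} = 1
G(12) = mex{3,0,2,1} = 4
G(13) = mex{3,3,0,1} = 2
G(14) = mex{1,3,3,1} = 0
G(15) = mex{4,1,3,2} = 0
G(16) = mex{2,4,1,2} = 0
G(17) = mex{0,2,4,0} = 1
G(18) = mex{0,0,2,3} = 1
G(19) = mex{0,0,0,3} = 1
G(20) = mex{1,0,0,1} = 2
G(21) = mex{1,1,0,4} = 2
G(22) = mex{1,1,1,2} = 0
G(23) = mex{2,1,1,0} = 3
G(24) = mex{2,2,1,0} = 3
G(25) = mex{0,2,2,0} = 1
G(26) = mex{3,0,2,1} = 4
G(27) = mex{3,3,0,1} = 2
G(28) = mex{1,3,3,1} = 0
G(29) = mex{4,1,3,2} = 0
G(n+14) = G(n) holds for n = 0,…,8 (a full window of length max(S) = 9), so the sequence is purely periodic with period 14.

14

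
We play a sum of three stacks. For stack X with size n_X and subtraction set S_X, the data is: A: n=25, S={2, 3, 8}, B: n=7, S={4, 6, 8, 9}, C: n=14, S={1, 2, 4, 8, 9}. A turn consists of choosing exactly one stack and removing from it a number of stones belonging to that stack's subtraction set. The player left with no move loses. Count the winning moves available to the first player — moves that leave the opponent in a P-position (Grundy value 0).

Stack A, S = {2, 3, 8}:
G(0) = 0
G(1) = mex{} = 0
G(2) = mex{0} = 1
G(3) = mex{0,0} = 1
G(4) = mex{1,0} = 2
G(5) = mex{1,1} = 0
G(6) = mex{2,1} = 0
G(7) = mex{0,2} = 1
G(8) = mex{0,0,0} = 1
G(9) = mex{1,0,0} = 2
G(10) = mex{1,1,1} = 0
G(11) = mex{2,1,1} = 0
G(12) = mex{0,2,2} = 1
G(13) = mex{0,0,0} = 1
G(14) = mex{1,0,0} = 2
G(15) = mex{1,1,1} = 0
G(16) = mex{2,1,1} = 0
G(17) = mex{0,2,2} = 1
G(18) = mex{0,0,0} = 1
G(19) = mex{1,0,0} = 2
G(20) = mex{1,1,1} = 0
G(21) = mex{2,1,1} = 0
G(22) = mex{0,2,2} = 1
G(23) = mex{0,0,0} = 1
G(24) = mex{1,0,0} = 2
G(25) = mex{1,1,1} = 0
G_A(25) = 0.
Stack B, S = {4, 6, 8, 9}:
n : 0 1 2 3 4 5 6 7
G : 0 0 0 0 1 1 1 1
G_B(7) = 1.
Stack C, S = {1, 2, 4, 8, 9}:
n :  0  1  2  3  4  5  6  7  8  9 10 11 12 13 14
G :  0  1  2  0  1  2  0  1  2  3  4  5  3  0  1
G_C(14) = 1.
Combined Grundy value = 0 ⊕ 1 ⊕ 1 = 0.
A winning move leaves total XOR = 0, i.e. changes one component's Grundy value g to g ⊕ X where X is the current total.
Stack A: target g' = 0⊕0 = 0, but every legal move changes the Grundy value (mex property), so 0 moves.
Stack B: target g' = 1⊕0 = 1, but every legal move changes the Grundy value (mex property), so 0 moves.
Stack C: target g' = 1⊕0 = 1, but every legal move changes the Grundy value (mex property), so 0 moves.

0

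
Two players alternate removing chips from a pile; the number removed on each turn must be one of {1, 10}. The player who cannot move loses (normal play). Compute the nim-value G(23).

G(0) = 0
G(1) = mex{0} = 1
G(2) = mex{1} = 0
G(3) = mex{0} = 1
G(4) = mex{1} = 0
G(5) = mex{0} = 1
G(6) = mex{1} = 0
G(7) = mex{0} = 1
G(8) = mex{1} = 0
G(9) = mex{0} = 1
G(10) = mex{1,0} = 2
G(11) = mex{2,1} = 0
G(12) = mex{0,0} = 1
G(13) = mex{1,1} = 0
G(14) = mex{0,0} = 1
G(15) = mex{1,1} = 0
G(16) = mex{0,0} = 1
G(17) = mex{1,1} = 0
G(18) = mex{0,0} = 1
G(19) = mex{1,1} = 0
G(20) = mex{0,2} = 1
G(21) = mex{1,0} = 2
G(22) = mex{2,1} = 0
G(23) = mex{0,0} = 1

1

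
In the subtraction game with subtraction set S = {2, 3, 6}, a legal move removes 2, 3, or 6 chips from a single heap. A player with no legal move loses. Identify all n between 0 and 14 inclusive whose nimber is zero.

0, 1, 5, 9, 10, 14

n :  0  1  2  3  4  5  6  7  8  9 10 11 12 13 14
G :  0  0  1  1  2  0  3  1  2  0  0  1  1  2  0
P-positions are exactly the n with G(n) = 0.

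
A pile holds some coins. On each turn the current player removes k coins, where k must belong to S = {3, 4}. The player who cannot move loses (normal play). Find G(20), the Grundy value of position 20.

G(0) = 0
G(1) = mex{} = 0
G(2) = mex{} = 0
G(3) = mex{0} = 1
G(4) = mex{0,0} = 1
G(5) = mex{0,0} = 1
G(6) = mex{1,0} = 2
G(7) = mex{1,1} = 0
G(8) = mex{1,1} = 0
G(9) = mex{2,1} = 0
G(10) = mex{0,2} = 1
G(11) = mex{0,0} = 1
G(12) = mex{0,0} = 1
G(13) = mex{1,0} = 2
G(14) = mex{1,1} = 0
G(15) = mex{1,1} = 0
G(16) = mex{2,1} = 0
G(17) = mex{0,2} = 1
G(18) = mex{0,0} = 1
G(19) = mex{0,0} = 1
G(20) = mex{1,0} = 2

2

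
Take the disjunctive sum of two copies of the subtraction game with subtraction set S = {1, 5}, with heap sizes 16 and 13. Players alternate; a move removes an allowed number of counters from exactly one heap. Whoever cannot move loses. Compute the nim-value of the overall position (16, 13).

All heaps use S = {1, 5}:
n :  0  1  2  3  4  5  6  7  8  9 10 11 12 13 14 15 16
G :  0  1  0  1  0  1  0  1  0  1  0  1  0  1  0  1  0
Heap A: G(16) = 0.
Heap B: G(13) = 1.
Combined Grundy value = 0 ⊕ 1 = 1.

1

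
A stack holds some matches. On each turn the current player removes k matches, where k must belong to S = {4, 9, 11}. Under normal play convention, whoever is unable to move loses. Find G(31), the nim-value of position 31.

G(0) = 0
G(1) = mex{} = 0
G(2) = mex{} = 0
G(3) = mex{} = 0
G(4) = mex{0} = 1
G(5) = mex{0} = 1
G(6) = mex{0} = 1
G(7) = mex{0} = 1
G(8) = mex{1} = 0
G(9) = mex{1,0} = 2
G(10) = mex{1,0} = 2
G(11) = mex{1,0,0} = 2
G(12) = mex{0,0,0} = 1
G(13) = mex{2,1,0} = 3
G(14) = mex{2,1,0} = 3
G(15) = mex{2,1,1} = 0
G(16) = mex{1,1,1} = 0
G(17) = mex{3,0,1} = 2
G(18) = mex{3,2,1} = 0
G(19) = mex{0,2,0} = 1
G(20) = mex{0,2,2} = 1
G(21) = mex{2,1,2} = 0
G(22) = mex{0,3,2} = 1
G(23) = mex{1,3,1} = 0
G(24) = mex{1,0,3} = 2
G(25) = mex{0,0,3} = 1
G(26) = mex{1,2,0} = 3
G(27) = mex{0,0,0} = 1
G(28) = mex{2,1,2} = 0
G(29) = mex{1,1,0} = 2
G(30) = mex{3,0,1} = 2
G(31) = mex{1,1,1} = 0

0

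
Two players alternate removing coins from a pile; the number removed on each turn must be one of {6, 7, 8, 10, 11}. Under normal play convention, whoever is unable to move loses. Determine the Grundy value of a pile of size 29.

2

n :  0  1  2  3  4  5  6  7  8  9 10 11 12 13 14 15 16 17 18 19 20 21 22 23 24 25 26 27 28 29
G :  0  0  0  0  0  0  1  1  1  1  1  1  2  2  2  2  2  0  0  0  0  0  0  1  1  1  1  1  1  2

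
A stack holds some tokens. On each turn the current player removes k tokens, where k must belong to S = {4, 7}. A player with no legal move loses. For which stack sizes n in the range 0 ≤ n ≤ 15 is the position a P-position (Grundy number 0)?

n :  0  1  2  3  4  5  6  7  8  9 10 11 12 13 14 15
G :  0  0  0  0  1  1  1  1  2  2  2  0  0  0  0  1
P-positions are exactly the n with G(n) = 0.

0, 1, 2, 3, 11, 12, 13, 14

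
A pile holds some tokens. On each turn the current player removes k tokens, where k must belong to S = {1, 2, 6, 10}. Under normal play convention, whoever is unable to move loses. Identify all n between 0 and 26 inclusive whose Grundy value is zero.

0, 3, 7, 11, 14, 18, 22, 25

n :  0  1  2  3  4  5  6  7  8  9 10 11 12 13 14 15 16 17 18 19 20 21 22 23 24 25 26
G :  0  1  2  0  1  2  3  0  1  2  3  0  1  2  0  1  2  3  0  1  2  3  0  1  2  0  1
P-positions are exactly the n with G(n) = 0.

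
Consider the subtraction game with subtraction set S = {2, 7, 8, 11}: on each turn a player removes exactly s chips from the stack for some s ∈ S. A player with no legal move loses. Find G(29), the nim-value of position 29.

0

n :  0  1  2  3  4  5  6  7  8  9 10 11 12 13 14 15 16 17 18 19 20 21 22 23 24 25 26 27 28 29
G :  0  0  1  1  0  0  1  1  2  2  0  3  1  2  0  3  1  4  2  0  0  1  1  0  0  1  1  2  2  0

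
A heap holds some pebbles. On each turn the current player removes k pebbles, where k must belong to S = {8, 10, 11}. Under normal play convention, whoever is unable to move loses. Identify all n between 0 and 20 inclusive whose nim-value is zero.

G(0) = 0
G(1) = mex{} = 0
G(2) = mex{} = 0
G(3) = mex{} = 0
G(4) = mex{} = 0
G(5) = mex{} = 0
G(6) = mex{} = 0
G(7) = mex{} = 0
G(8) = mex{0} = 1
G(9) = mex{0} = 1
G(10) = mex{0,0} = 1
G(11) = mex{0,0,0} = 1
G(12) = mex{0,0,0} = 1
G(13) = mex{0,0,0} = 1
G(14) = mex{0,0,0} = 1
G(15) = mex{0,0,0} = 1
G(16) = mex{1,0,0} = 2
G(17) = mex{1,0,0} = 2
G(18) = mex{1,1,0} = 2
G(19) = mex{1,1,1} = 0
G(20) = mex{1,1,1} = 0
P-positions are exactly the n with G(n) = 0.

0, 1, 2, 3, 4, 5, 6, 7, 19, 20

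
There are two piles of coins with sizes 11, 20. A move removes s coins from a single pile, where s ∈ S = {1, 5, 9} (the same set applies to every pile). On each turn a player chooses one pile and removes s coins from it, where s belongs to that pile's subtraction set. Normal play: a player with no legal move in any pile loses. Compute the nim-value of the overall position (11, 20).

1

All piles use S = {1, 5, 9}:
G(0) = 0
G(1) = mex{0} = 1
G(2) = mex{1} = 0
G(3) = mex{0} = 1
G(4) = mex{1} = 0
G(5) = mex{0,0} = 1
G(6) = mex{1,1} = 0
G(7) = mex{0,0} = 1
G(8) = mex{1,1} = 0
G(9) = mex{0,0,0} = 1
G(10) = mex{1,1,1} = 0
G(11) = mex{0,0,0} = 1
G(12) = mex{1,1,1} = 0
G(13) = mex{0,0,0} = 1
G(14) = mex{1,1,1} = 0
G(15) = mex{0,0,0} = 1
G(16) = mex{1,1,1} = 0
G(17) = mex{0,0,0} = 1
G(18) = mex{1,1,1} = 0
G(19) = mex{0,0,0} = 1
G(20) = mex{1,1,1} = 0
Pile A: G(11) = 1.
Pile B: G(20) = 0.
Combined Grundy value = 1 ⊕ 0 = 1.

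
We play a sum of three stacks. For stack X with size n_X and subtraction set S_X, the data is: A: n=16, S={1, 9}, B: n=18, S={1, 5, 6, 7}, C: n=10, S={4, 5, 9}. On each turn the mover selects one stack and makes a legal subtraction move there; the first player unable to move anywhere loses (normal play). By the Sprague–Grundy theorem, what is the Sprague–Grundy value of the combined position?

0

Stack A, S = {1, 9}:
n :  0  1  2  3  4  5  6  7  8  9 10 11 12 13 14 15 16
G :  0  1  0  1  0  1  0  1  0  1  0  1  0  1  0  1  0
G_A(16) = 0.
Stack B, S = {1, 5, 6, 7}:
G(0) = 0
G(1) = mex{0} = 1
G(2) = mex{1} = 0
G(3) = mex{0} = 1
G(4) = mex{1} = 0
G(5) = mex{0,0} = 1
G(6) = mex{1,1,0} = 2
G(7) = mex{2,0,1,0} = 3
G(8) = mex{3,1,0,1} = 2
G(9) = mex{2,0,1,0} = 3
G(10) = mex{3,1,0,1} = 2
G(11) = mex{2,2,1,0} = 3
G(12) = mex{3,3,2,1} = 0
G(13) = mex{0,2,3,2} = 1
G(14) = mex{1,3,2,3} = 0
G(15) = mex{0,2,3,2} = 1
G(16) = mex{1,3,2,3} = 0
G(17) = mex{0,0,3,2} = 1
G(18) = mex{1,1,0,3} = 2
G_B(18) = 2.
Stack C, S = {4, 5, 9}:
n :  0  1  2  3  4  5  6  7  8  9 10
G :  0  0  0  0  1  1  1  1  2  2  2
G_C(10) = 2.
Combined Grundy value = 0 ⊕ 2 ⊕ 2 = 0.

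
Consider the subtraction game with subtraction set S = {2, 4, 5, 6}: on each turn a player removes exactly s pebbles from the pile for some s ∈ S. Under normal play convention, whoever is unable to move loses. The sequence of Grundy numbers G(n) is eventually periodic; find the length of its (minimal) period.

8

n :  0  1  2  3  4  5  6  7  8  9 10 11 12 13 14 15 16 17
G :  0  0  1  1  2  2  3  3  0  0  1  1  2  2  3  3  0  0
G(n+8) = G(n) holds for n = 0,…,5 (a full window of length max(S) = 6), so the sequence is purely periodic with period 8.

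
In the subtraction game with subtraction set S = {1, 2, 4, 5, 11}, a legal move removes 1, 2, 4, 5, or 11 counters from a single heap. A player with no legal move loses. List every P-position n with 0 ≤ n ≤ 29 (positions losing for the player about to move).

0, 3, 6, 9, 12, 15, 18, 21, 24, 27

G(0) = 0
G(1) = mex{0} = 1
G(2) = mex{1,0} = 2
G(3) = mex{2,1} = 0
G(4) = mex{0,2,0} = 1
G(5) = mex{1,0,1,0} = 2
G(6) = mex{2,1,2,1} = 0
G(7) = mex{0,2,0,2} = 1
G(8) = mex{1,0,1,0} = 2
G(9) = mex{2,1,2,1} = 0
G(10) = mex{0,2,0,2} = 1
G(11) = mex{1,0,1,0,0} = 2
G(12) = mex{2,1,2,1,1} = 0
G(13) = mex{0,2,0,2,2} = 1
G(14) = mex{1,0,1,0,0} = 2
G(15) = mex{2,1,2,1,1} = 0
G(16) = mex{0,2,0,2,2} = 1
G(17) = mex{1,0,1,0,0} = 2
G(18) = mex{2,1,2,1,1} = 0
G(19) = mex{0,2,0,2,2} = 1
G(20) = mex{1,0,1,0,0} = 2
G(21) = mex{2,1,2,1,1} = 0
G(22) = mex{0,2,0,2,2} = 1
G(23) = mex{1,0,1,0,0} = 2
G(24) = mex{2,1,2,1,1} = 0
G(25) = mex{0,2,0,2,2} = 1
G(26) = mex{1,0,1,0,0} = 2
G(27) = mex{2,1,2,1,1} = 0
G(28) = mex{0,2,0,2,2} = 1
G(29) = mex{1,0,1,0,0} = 2
P-positions are exactly the n with G(n) = 0.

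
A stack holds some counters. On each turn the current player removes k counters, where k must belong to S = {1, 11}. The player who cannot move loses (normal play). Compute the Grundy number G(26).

n :  0  1  2  3  4  5  6  7  8  9 10 11 12 13 14 15 16 17 18 19 20 21 22 23 24 25 26
G :  0  1  0  1  0  1  0  1  0  1  0  1  0  1  0  1  0  1  0  1  0  1  0  1  0  1  0

0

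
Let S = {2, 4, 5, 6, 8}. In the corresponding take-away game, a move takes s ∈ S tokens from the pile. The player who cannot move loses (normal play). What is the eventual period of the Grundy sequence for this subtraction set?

10

G(0) = 0
G(1) = mex{} = 0
G(2) = mex{0} = 1
G(3) = mex{0} = 1
G(4) = mex{1,0} = 2
G(5) = mex{1,0,0} = 2
G(6) = mex{2,1,0,0} = 3
G(7) = mex{2,1,1,0} = 3
G(8) = mex{3,2,1,1,0} = 4
G(9) = mex{3,2,2,1,0} = 4
G(10) = mex{4,3,2,2,1} = 0
G(11) = mex{4,3,3,2,1} = 0
G(12) = mex{0,4,3,3,2} = 1
G(13) = mex{0,4,4,3,2} = 1
G(14) = mex{1,0,4,4,3} = 2
G(15) = mex{1,0,0,4,3} = 2
G(16) = mex{2,1,0,0,4} = 3
G(17) = mex{2,1,1,0,4} = 3
G(18) = mex{3,2,1,1,0} = 4
G(19) = mex{3,2,2,1,0} = 4
G(20) = mex{4,3,2,2,1} = 0
G(21) = mex{4,3,3,2,1} = 0
G(n+10) = G(n) holds for n = 0,…,7 (a full window of length max(S) = 8), so the sequence is purely periodic with period 10.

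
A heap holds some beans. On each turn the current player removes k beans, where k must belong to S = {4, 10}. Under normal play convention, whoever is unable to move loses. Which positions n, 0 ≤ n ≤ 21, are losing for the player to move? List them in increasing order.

0, 1, 2, 3, 8, 9, 14, 15, 16, 17

G(0) = 0
G(1) = mex{} = 0
G(2) = mex{} = 0
G(3) = mex{} = 0
G(4) = mex{0} = 1
G(5) = mex{0} = 1
G(6) = mex{0} = 1
G(7) = mex{0} = 1
G(8) = mex{1} = 0
G(9) = mex{1} = 0
G(10) = mex{1,0} = 2
G(11) = mex{1,0} = 2
G(12) = mex{0,0} = 1
G(13) = mex{0,0} = 1
G(14) = mex{2,1} = 0
G(15) = mex{2,1} = 0
G(16) = mex{1,1} = 0
G(17) = mex{1,1} = 0
G(18) = mex{0,0} = 1
G(19) = mex{0,0} = 1
G(20) = mex{0,2} = 1
G(21) = mex{0,2} = 1
P-positions are exactly the n with G(n) = 0.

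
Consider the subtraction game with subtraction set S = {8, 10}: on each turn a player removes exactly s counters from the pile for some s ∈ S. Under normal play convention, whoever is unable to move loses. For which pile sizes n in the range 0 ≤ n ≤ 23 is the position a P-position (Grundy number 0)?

0, 1, 2, 3, 4, 5, 6, 7, 18, 19, 20, 21, 22, 23

n :  0  1  2  3  4  5  6  7  8  9 10 11 12 13 14 15 16 17 18 19 20 21 22 23
G :  0  0  0  0  0  0  0  0  1  1  1  1  1  1  1  1  2  2  0  0  0  0  0  0
P-positions are exactly the n with G(n) = 0.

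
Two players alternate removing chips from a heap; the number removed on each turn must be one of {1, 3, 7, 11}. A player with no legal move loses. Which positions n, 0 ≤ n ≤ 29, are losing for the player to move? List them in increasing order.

G(0) = 0
G(1) = mex{0} = 1
G(2) = mex{1} = 0
G(3) = mex{0,0} = 1
G(4) = mex{1,1} = 0
G(5) = mex{0,0} = 1
G(6) = mex{1,1} = 0
G(7) = mex{0,0,0} = 1
G(8) = mex{1,1,1} = 0
G(9) = mex{0,0,0} = 1
G(10) = mex{1,1,1} = 0
G(11) = mex{0,0,0,0} = 1
G(12) = mex{1,1,1,1} = 0
G(13) = mex{0,0,0,0} = 1
G(14) = mex{1,1,1,1} = 0
G(15) = mex{0,0,0,0} = 1
G(16) = mex{1,1,1,1} = 0
G(17) = mex{0,0,0,0} = 1
G(18) = mex{1,1,1,1} = 0
G(19) = mex{0,0,0,0} = 1
G(20) = mex{1,1,1,1} = 0
G(21) = mex{0,0,0,0} = 1
G(22) = mex{1,1,1,1} = 0
G(23) = mex{0,0,0,0} = 1
G(24) = mex{1,1,1,1} = 0
G(25) = mex{0,0,0,0} = 1
G(26) = mex{1,1,1,1} = 0
G(27) = mex{0,0,0,0} = 1
G(28) = mex{1,1,1,1} = 0
G(29) = mex{0,0,0,0} = 1
P-positions are exactly the n with G(n) = 0.

0, 2, 4, 6, 8, 10, 12, 14, 16, 18, 20, 22, 24, 26, 28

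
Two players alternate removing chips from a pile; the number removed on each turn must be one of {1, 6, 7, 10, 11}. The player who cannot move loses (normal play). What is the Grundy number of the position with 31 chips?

5

G(0) = 0
G(1) = mex{0} = 1
G(2) = mex{1} = 0
G(3) = mex{0} = 1
G(4) = mex{1} = 0
G(5) = mex{0} = 1
G(6) = mex{1,0} = 2
G(7) = mex{2,1,0} = 3
G(8) = mex{3,0,1} = 2
G(9) = mex{2,1,0} = 3
G(10) = mex{3,0,1,0} = 2
G(11) = mex{2,1,0,1,0} = 3
G(12) = mex{3,2,1,0,1} = 4
G(13) = mex{4,3,2,1,0} = 5
G(14) = mex{5,2,3,0,1} = 4
G(15) = mex{4,3,2,1,0} = 5
G(16) = mex{5,2,3,2,1} = 0
G(17) = mex{0,3,2,3,2} = 1
G(18) = mex{1,4,3,2,3} = 0
G(19) = mex{0,5,4,3,2} = 1
G(20) = mex{1,4,5,2,3} = 0
G(21) = mex{0,5,4,3,2} = 1
G(22) = mex{1,0,5,4,3} = 2
G(23) = mex{2,1,0,5,4} = 3
G(24) = mex{3,0,1,4,5} = 2
G(25) = mex{2,1,0,5,4} = 3
G(26) = mex{3,0,1,0,5} = 2
G(27) = mex{2,1,0,1,0} = 3
G(28) = mex{3,2,1,0,1} = 4
G(29) = mex{4,3,2,1,0} = 5
G(30) = mex{5,2,3,0,1} = 4
G(31) = mex{4,3,2,1,0} = 5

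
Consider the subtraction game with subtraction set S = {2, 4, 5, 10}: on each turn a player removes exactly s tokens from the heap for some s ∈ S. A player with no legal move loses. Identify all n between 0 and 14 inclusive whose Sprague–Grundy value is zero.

G(0) = 0
G(1) = mex{} = 0
G(2) = mex{0} = 1
G(3) = mex{0} = 1
G(4) = mex{1,0} = 2
G(5) = mex{1,0,0} = 2
G(6) = mex{2,1,0} = 3
G(7) = mex{2,1,1} = 0
G(8) = mex{3,2,1} = 0
G(9) = mex{0,2,2} = 1
G(10) = mex{0,3,2,0} = 1
G(11) = mex{1,0,3,0} = 2
G(12) = mex{1,0,0,1} = 2
G(13) = mex{2,1,0,1} = 3
G(14) = mex{2,1,1,2} = 0
P-positions are exactly the n with G(n) = 0.

0, 1, 7, 8, 14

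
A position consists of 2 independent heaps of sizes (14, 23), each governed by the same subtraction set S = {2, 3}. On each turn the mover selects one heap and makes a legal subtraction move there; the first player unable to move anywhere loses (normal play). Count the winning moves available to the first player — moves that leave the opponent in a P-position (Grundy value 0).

1

All heaps use S = {2, 3}:
G(0) = 0
G(1) = mex{} = 0
G(2) = mex{0} = 1
G(3) = mex{0,0} = 1
G(4) = mex{1,0} = 2
G(5) = mex{1,1} = 0
G(6) = mex{2,1} = 0
G(7) = mex{0,2} = 1
G(8) = mex{0,0} = 1
G(9) = mex{1,0} = 2
G(10) = mex{1,1} = 0
G(11) = mex{2,1} = 0
G(12) = mex{0,2} = 1
G(13) = mex{0,0} = 1
G(14) = mex{1,0} = 2
G(15) = mex{1,1} = 0
G(16) = mex{2,1} = 0
G(17) = mex{0,2} = 1
G(18) = mex{0,0} = 1
G(19) = mex{1,0} = 2
G(20) = mex{1,1} = 0
G(21) = mex{2,1} = 0
G(22) = mex{0,2} = 1
G(23) = mex{0,0} = 1
Heap A: G(14) = 2.
Heap B: G(23) = 1.
Combined Grundy value = 2 ⊕ 1 = 3.
A winning move leaves total XOR = 0, i.e. changes one component's Grundy value g to g ⊕ X where X is the current total.
Heap A: need g' = 2⊕3 = 1. Options: 14−2→G=1, 14−3→G=0. Hits: 1.
Heap B: need g' = 1⊕3 = 2. Options: 23−2→G=0, 23−3→G=0. Hits: 0.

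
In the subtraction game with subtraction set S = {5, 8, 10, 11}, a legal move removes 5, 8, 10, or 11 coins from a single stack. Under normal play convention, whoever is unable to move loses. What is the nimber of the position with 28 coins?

G(0) = 0
G(1) = mex{} = 0
G(2) = mex{} = 0
G(3) = mex{} = 0
G(4) = mex{} = 0
G(5) = mex{0} = 1
G(6) = mex{0} = 1
G(7) = mex{0} = 1
G(8) = mex{0,0} = 1
G(9) = mex{0,0} = 1
G(10) = mex{1,0,0} = 2
G(11) = mex{1,0,0,0} = 2
G(12) = mex{1,0,0,0} = 2
G(13) = mex{1,1,0,0} = 2
G(14) = mex{1,1,0,0} = 2
G(15) = mex{2,1,1,0} = 3
G(16) = mex{2,1,1,1} = 0
G(17) = mex{2,1,1,1} = 0
G(18) = mex{2,2,1,1} = 0
G(19) = mex{2,2,1,1} = 0
G(20) = mex{3,2,2,1} = 0
G(21) = mex{0,2,2,2} = 1
G(22) = mex{0,2,2,2} = 1
G(23) = mex{0,3,2,2} = 1
G(24) = mex{0,0,2,2} = 1
G(25) = mex{0,0,3,2} = 1
G(26) = mex{1,0,0,3} = 2
G(27) = mex{1,0,0,0} = 2
G(28) = mex{1,0,0,0} = 2

2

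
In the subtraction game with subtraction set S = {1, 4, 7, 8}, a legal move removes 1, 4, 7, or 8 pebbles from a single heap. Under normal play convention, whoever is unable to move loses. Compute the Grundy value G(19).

G(0) = 0
G(1) = mex{0} = 1
G(2) = mex{1} = 0
G(3) = mex{0} = 1
G(4) = mex{1,0} = 2
G(5) = mex{2,1} = 0
G(6) = mex{0,0} = 1
G(7) = mex{1,1,0} = 2
G(8) = mex{2,2,1,0} = 3
G(9) = mex{3,0,0,1} = 2
G(10) = mex{2,1,1,0} = 3
G(11) = mex{3,2,2,1} = 0
G(12) = mex{0,3,0,2} = 1
G(13) = mex{1,2,1,0} = 3
G(14) = mex{3,3,2,1} = 0
G(15) = mex{0,0,3,2} = 1
G(16) = mex{1,1,2,3} = 0
G(17) = mex{0,3,3,2} = 1
G(18) = mex{1,0,0,3} = 2
G(19) = mex{2,1,1,0} = 3

3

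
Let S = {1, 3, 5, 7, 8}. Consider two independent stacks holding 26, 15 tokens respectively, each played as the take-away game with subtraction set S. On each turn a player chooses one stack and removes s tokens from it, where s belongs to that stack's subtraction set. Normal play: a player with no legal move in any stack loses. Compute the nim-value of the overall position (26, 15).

All stacks use S = {1, 3, 5, 7, 8}:
G(0) = 0
G(1) = mex{0} = 1
G(2) = mex{1} = 0
G(3) = mex{0,0} = 1
G(4) = mex{1,1} = 0
G(5) = mex{0,0,0} = 1
G(6) = mex{1,1,1} = 0
G(7) = mex{0,0,0,0} = 1
G(8) = mex{1,1,1,1,0} = 2
G(9) = mex{2,0,0,0,1} = 3
G(10) = mex{3,1,1,1,0} = 2
G(11) = mex{2,2,0,0,1} = 3
G(12) = mex{3,3,1,1,0} = 2
G(13) = mex{2,2,2,0,1} = 3
G(14) = mex{3,3,3,1,0} = 2
G(15) = mex{2,2,2,2,1} = 0
G(16) = mex{0,3,3,3,2} = 1
G(17) = mex{1,2,2,2,3} = 0
G(18) = mex{0,0,3,3,2} = 1
G(19) = mex{1,1,2,2,3} = 0
G(20) = mex{0,0,0,3,2} = 1
G(21) = mex{1,1,1,2,3} = 0
G(22) = mex{0,0,0,0,2} = 1
G(23) = mex{1,1,1,1,0} = 2
G(24) = mex{2,0,0,0,1} = 3
G(25) = mex{3,1,1,1,0} = 2
G(26) = mex{2,2,0,0,1} = 3
Stack A: G(26) = 3.
Stack B: G(15) = 0.
Combined Grundy value = 3 ⊕ 0 = 3.

3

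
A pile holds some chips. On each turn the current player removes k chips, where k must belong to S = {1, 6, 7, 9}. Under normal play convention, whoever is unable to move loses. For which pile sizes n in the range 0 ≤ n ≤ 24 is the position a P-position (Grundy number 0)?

0, 2, 4, 12, 14, 16, 24

n :  0  1  2  3  4  5  6  7  8  9 10 11 12 13 14 15 16 17 18 19 20 21 22 23 24
G :  0  1  0  1  0  1  2  3  2  3  2  3  0  1  0  1  0  1  2  3  2  3  2  3  0
P-positions are exactly the n with G(n) = 0.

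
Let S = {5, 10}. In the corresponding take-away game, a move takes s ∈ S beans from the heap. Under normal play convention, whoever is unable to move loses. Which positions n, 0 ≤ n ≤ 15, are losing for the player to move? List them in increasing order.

0, 1, 2, 3, 4, 15

G(0) = 0
G(1) = mex{} = 0
G(2) = mex{} = 0
G(3) = mex{} = 0
G(4) = mex{} = 0
G(5) = mex{0} = 1
G(6) = mex{0} = 1
G(7) = mex{0} = 1
G(8) = mex{0} = 1
G(9) = mex{0} = 1
G(10) = mex{1,0} = 2
G(11) = mex{1,0} = 2
G(12) = mex{1,0} = 2
G(13) = mex{1,0} = 2
G(14) = mex{1,0} = 2
G(15) = mex{2,1} = 0
P-positions are exactly the n with G(n) = 0.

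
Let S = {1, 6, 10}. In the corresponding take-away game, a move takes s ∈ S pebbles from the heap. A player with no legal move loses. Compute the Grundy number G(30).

G(0) = 0
G(1) = mex{0} = 1
G(2) = mex{1} = 0
G(3) = mex{0} = 1
G(4) = mex{1} = 0
G(5) = mex{0} = 1
G(6) = mex{1,0} = 2
G(7) = mex{2,1} = 0
G(8) = mex{0,0} = 1
G(9) = mex{1,1} = 0
G(10) = mex{0,0,0} = 1
G(11) = mex{1,1,1} = 0
G(12) = mex{0,2,0} = 1
G(13) = mex{1,0,1} = 2
G(14) = mex{2,1,0} = 3
G(15) = mex{3,0,1} = 2
G(16) = mex{2,1,2} = 0
G(17) = mex{0,0,0} = 1
G(18) = mex{1,1,1} = 0
G(19) = mex{0,2,0} = 1
G(20) = mex{1,3,1} = 0
G(21) = mex{0,2,0} = 1
G(22) = mex{1,0,1} = 2
G(23) = mex{2,1,2} = 0
G(24) = mex{0,0,3} = 1
G(25) = mex{1,1,2} = 0
G(26) = mex{0,0,0} = 1
G(27) = mex{1,1,1} = 0
G(28) = mex{0,2,0} = 1
G(29) = mex{1,0,1} = 2
G(30) = mex{2,1,0} = 3

3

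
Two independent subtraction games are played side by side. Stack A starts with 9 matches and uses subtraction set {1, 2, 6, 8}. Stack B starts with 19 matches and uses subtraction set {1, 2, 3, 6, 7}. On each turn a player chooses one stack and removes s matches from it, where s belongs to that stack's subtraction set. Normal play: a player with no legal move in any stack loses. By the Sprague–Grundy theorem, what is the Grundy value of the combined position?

1

Stack A, S = {1, 2, 6, 8}:
G(0) = 0
G(1) = mex{0} = 1
G(2) = mex{1,0} = 2
G(3) = mex{2,1} = 0
G(4) = mex{0,2} = 1
G(5) = mex{1,0} = 2
G(6) = mex{2,1,0} = 3
G(7) = mex{3,2,1} = 0
G(8) = mex{0,3,2,0} = 1
G(9) = mex{1,0,0,1} = 2
G_A(9) = 2.
Stack B, S = {1, 2, 3, 6, 7}:
n :  0  1  2  3  4  5  6  7  8  9 10 11 12 13 14 15 16 17 18 19
G :  0  1  2  3  0  1  2  3  0  1  2  3  0  1  2  3  0  1  2  3
G_B(19) = 3.
Combined Grundy value = 2 ⊕ 3 = 1.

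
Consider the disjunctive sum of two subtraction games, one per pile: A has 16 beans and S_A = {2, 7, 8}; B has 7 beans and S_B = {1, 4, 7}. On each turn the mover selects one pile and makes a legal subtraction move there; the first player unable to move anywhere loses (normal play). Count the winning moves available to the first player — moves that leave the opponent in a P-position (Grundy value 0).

4

Pile A, S = {2, 7, 8}:
n :  0  1  2  3  4  5  6  7  8  9 10 11 12 13 14 15 16
G :  0  0  1  1  0  0  1  1  2  2  0  3  1  2  0  0  1
G_A(16) = 1.
Pile B, S = {1, 4, 7}:
n : 0 1 2 3 4 5 6 7
G : 0 1 0 1 2 0 1 2
G_B(7) = 2.
Combined Grundy value = 1 ⊕ 2 = 3.
A winning move leaves total XOR = 0, i.e. changes one component's Grundy value g to g ⊕ X where X is the current total.
Pile A: need g' = 1⊕3 = 2. Options: 16−2→G=0, 16−7→G=2, 16−8→G=2. Hits: 2.
Pile B: need g' = 2⊕3 = 1. Options: 7−1→G=1, 7−4→G=1, 7−7→G=0. Hits: 2.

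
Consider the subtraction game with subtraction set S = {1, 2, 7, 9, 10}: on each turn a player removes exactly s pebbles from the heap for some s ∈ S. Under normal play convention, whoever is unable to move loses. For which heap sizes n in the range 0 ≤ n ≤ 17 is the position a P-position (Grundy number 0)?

0, 3, 6, 11, 14, 17

G(0) = 0
G(1) = mex{0} = 1
G(2) = mex{1,0} = 2
G(3) = mex{2,1} = 0
G(4) = mex{0,2} = 1
G(5) = mex{1,0} = 2
G(6) = mex{2,1} = 0
G(7) = mex{0,2,0} = 1
G(8) = mex{1,0,1} = 2
G(9) = mex{2,1,2,0} = 3
G(10) = mex{3,2,0,1,0} = 4
G(11) = mex{4,3,1,2,1} = 0
G(12) = mex{0,4,2,0,2} = 1
G(13) = mex{1,0,0,1,0} = 2
G(14) = mex{2,1,1,2,1} = 0
G(15) = mex{0,2,2,0,2} = 1
G(16) = mex{1,0,3,1,0} = 2
G(17) = mex{2,1,4,2,1} = 0
P-positions are exactly the n with G(n) = 0.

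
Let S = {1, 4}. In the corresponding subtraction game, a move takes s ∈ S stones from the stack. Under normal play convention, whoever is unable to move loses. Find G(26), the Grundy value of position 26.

1

n :  0  1  2  3  4  5  6  7  8  9 10 11 12 13 14 15 16 17 18 19 20 21 22 23 24 25 26
G :  0  1  0  1  2  0  1  0  1  2  0  1  0  1  2  0  1  0  1  2  0  1  0  1  2  0  1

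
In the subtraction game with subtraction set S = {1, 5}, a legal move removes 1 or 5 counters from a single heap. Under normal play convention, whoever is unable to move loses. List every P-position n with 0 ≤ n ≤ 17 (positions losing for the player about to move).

0, 2, 4, 6, 8, 10, 12, 14, 16

G(0) = 0
G(1) = mex{0} = 1
G(2) = mex{1} = 0
G(3) = mex{0} = 1
G(4) = mex{1} = 0
G(5) = mex{0,0} = 1
G(6) = mex{1,1} = 0
G(7) = mex{0,0} = 1
G(8) = mex{1,1} = 0
G(9) = mex{0,0} = 1
G(10) = mex{1,1} = 0
G(11) = mex{0,0} = 1
G(12) = mex{1,1} = 0
G(13) = mex{0,0} = 1
G(14) = mex{1,1} = 0
G(15) = mex{0,0} = 1
G(16) = mex{1,1} = 0
G(17) = mex{0,0} = 1
P-positions are exactly the n with G(n) = 0.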